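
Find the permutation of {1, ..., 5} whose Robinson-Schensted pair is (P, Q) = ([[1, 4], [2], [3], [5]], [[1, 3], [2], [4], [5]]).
Reverse the RSK construction: for i from n down to 1, find the cell of Q containing i, remove the entry at that cell from P, and reverse-bump it up through P; the value ejected from row 1 is w(i).

Step i=5: Q has 5 at row 4, column 1; remove 5 from row 4 of P and reverse-bump: 5 enters row 3 and ejects 3; 3 enters row 2 and ejects 2; 2 enters row 1 and ejects 1. So w(5) = 1. P is now [[2, 4], [3], [5]].
Step i=4: Q has 4 at row 3, column 1; remove 5 from row 3 of P and reverse-bump: 5 enters row 2 and ejects 3; 3 enters row 1 and ejects 2. So w(4) = 2. P is now [[3, 4], [5]].
Step i=3: Q has 3 at row 1, column 2; remove that cell from P, ejecting 4. So w(3) = 4. P is now [[3], [5]].
Step i=2: Q has 2 at row 2, column 1; remove 5 from row 2 of P and reverse-bump: 5 enters row 1 and ejects 3. So w(2) = 3. P is now [[5]].
Step i=1: Q has 1 at row 1, column 1; remove that cell from P, ejecting 5. So w(1) = 5. P is now [].

So w = 5 3 4 2 1.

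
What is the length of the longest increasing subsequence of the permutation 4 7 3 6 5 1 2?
2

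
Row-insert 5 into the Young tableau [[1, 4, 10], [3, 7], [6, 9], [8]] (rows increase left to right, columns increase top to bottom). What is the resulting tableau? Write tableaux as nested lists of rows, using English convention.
[[1, 4, 5], [3, 7, 10], [6, 9], [8]]

In row 1, 5 replaces 10 (the leftmost entry greater than 5); 10 is bumped to row 2. 10 is appended to row 2. The new tableau is [[1, 4, 5], [3, 7, 10], [6, 9], [8]].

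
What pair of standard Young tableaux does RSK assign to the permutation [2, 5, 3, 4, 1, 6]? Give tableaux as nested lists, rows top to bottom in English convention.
P = [[1, 3, 4, 6], [2], [5]], Q = [[1, 2, 4, 6], [3], [5]]

Insert each entry of the permutation into P by Schensted row insertion, recording in Q the position of each new cell.

Insert 2: appended to row 1. P = [[2]], Q = [[1]].
Insert 5: appended to row 1. P = [[2, 5]], Q = [[1, 2]].
Insert 3: 3 bumps 5 from row 1; 5 starts row 2. P = [[2, 3], [5]], Q = [[1, 2], [3]].
Insert 4: appended to row 1. P = [[2, 3, 4], [5]], Q = [[1, 2, 4], [3]].
Insert 1: 1 bumps 2 from row 1; 2 bumps 5 from row 2; 5 starts row 3. P = [[1, 3, 4], [2], [5]], Q = [[1, 2, 4], [3], [5]].
Insert 6: appended to row 1. P = [[1, 3, 4, 6], [2], [5]], Q = [[1, 2, 4, 6], [3], [5]].

So P = [[1, 3, 4, 6], [2], [5]], Q = [[1, 2, 4, 6], [3], [5]].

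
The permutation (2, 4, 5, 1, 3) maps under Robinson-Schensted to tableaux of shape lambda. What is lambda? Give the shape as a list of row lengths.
Row-insert each entry into an empty tableau.

After inserting 2: P = [[2]].
After inserting 4: P = [[2, 4]].
After inserting 5: P = [[2, 4, 5]].
After inserting 1: P = [[1, 4, 5], [2]].
After inserting 3: P = [[1, 3, 5], [2, 4]].

The final insertion tableau P = [[1, 3, 5], [2, 4]] has shape [3, 2].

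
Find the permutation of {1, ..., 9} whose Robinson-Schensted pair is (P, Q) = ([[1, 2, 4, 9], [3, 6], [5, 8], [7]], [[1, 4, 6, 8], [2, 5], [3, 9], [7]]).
7 5 1 8 3 6 2 9 4

Reverse the RSK construction: for i from n down to 1, find the cell of Q containing i, remove the entry at that cell from P, and reverse-bump it up through P; the value ejected from row 1 is w(i).

Step i=9: Q has 9 at row 3, column 2; remove 8 from row 3 of P and reverse-bump: 8 enters row 2 and ejects 6; 6 enters row 1 and ejects 4. So w(9) = 4. P is now [[1, 2, 6, 9], [3, 8], [5], [7]].
Step i=8: Q has 8 at row 1, column 4; remove that cell from P, ejecting 9. So w(8) = 9. P is now [[1, 2, 6], [3, 8], [5], [7]].
Step i=7: Q has 7 at row 4, column 1; remove 7 from row 4 of P and reverse-bump: 7 enters row 3 and ejects 5; 5 enters row 2 and ejects 3; 3 enters row 1 and ejects 2. So w(7) = 2. P is now [[1, 3, 6], [5, 8], [7]].
Step i=6: Q has 6 at row 1, column 3; remove that cell from P, ejecting 6. So w(6) = 6. P is now [[1, 3], [5, 8], [7]].
Step i=5: Q has 5 at row 2, column 2; remove 8 from row 2 of P and reverse-bump: 8 enters row 1 and ejects 3. So w(5) = 3. P is now [[1, 8], [5], [7]].
Step i=4: Q has 4 at row 1, column 2; remove that cell from P, ejecting 8. So w(4) = 8. P is now [[1], [5], [7]].
Step i=3: Q has 3 at row 3, column 1; remove 7 from row 3 of P and reverse-bump: 7 enters row 2 and ejects 5; 5 enters row 1 and ejects 1. So w(3) = 1. P is now [[5], [7]].
Step i=2: Q has 2 at row 2, column 1; remove 7 from row 2 of P and reverse-bump: 7 enters row 1 and ejects 5. So w(2) = 5. P is now [[7]].
Step i=1: Q has 1 at row 1, column 1; remove that cell from P, ejecting 7. So w(1) = 7. P is now [].

So w = 7 5 1 8 3 6 2 9 4.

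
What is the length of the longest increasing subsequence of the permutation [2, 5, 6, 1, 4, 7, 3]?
4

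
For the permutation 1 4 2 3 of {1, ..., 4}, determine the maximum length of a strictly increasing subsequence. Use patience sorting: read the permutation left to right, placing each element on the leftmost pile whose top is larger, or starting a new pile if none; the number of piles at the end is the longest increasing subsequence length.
1: new pile. tops = [1]
4: new pile. tops = [1, 4]
2: onto pile 2 (replacing 4). tops = [1, 2]
3: new pile. tops = [1, 2, 3]

3 piles, so the longest increasing subsequence has length 3.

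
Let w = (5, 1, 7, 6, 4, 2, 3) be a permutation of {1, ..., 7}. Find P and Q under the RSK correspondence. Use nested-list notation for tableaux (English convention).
P = [[1, 2, 3], [4, 6], [5], [7]], Q = [[1, 3, 7], [2, 4], [5], [6]]

Insert each entry of the permutation into P by Schensted row insertion, recording in Q the position of each new cell.

Insert 5: appended to row 1. P = [[5]], Q = [[1]].
Insert 1: 1 bumps 5 from row 1; 5 starts row 2. P = [[1], [5]], Q = [[1], [2]].
Insert 7: appended to row 1. P = [[1, 7], [5]], Q = [[1, 3], [2]].
Insert 6: 6 bumps 7 from row 1; 7 appends to row 2. P = [[1, 6], [5, 7]], Q = [[1, 3], [2, 4]].
Insert 4: 4 bumps 6 from row 1; 6 bumps 7 from row 2; 7 starts row 3. P = [[1, 4], [5, 6], [7]], Q = [[1, 3], [2, 4], [5]].
Insert 2: 2 bumps 4 from row 1; 4 bumps 5 from row 2; 5 bumps 7 from row 3; 7 starts row 4. P = [[1, 2], [4, 6], [5], [7]], Q = [[1, 3], [2, 4], [5], [6]].
Insert 3: appended to row 1. P = [[1, 2, 3], [4, 6], [5], [7]], Q = [[1, 3, 7], [2, 4], [5], [6]].

So P = [[1, 2, 3], [4, 6], [5], [7]], Q = [[1, 3, 7], [2, 4], [5], [6]].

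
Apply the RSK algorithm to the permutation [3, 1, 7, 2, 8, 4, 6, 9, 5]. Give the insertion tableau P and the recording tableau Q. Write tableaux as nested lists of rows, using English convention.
P = [[1, 2, 4, 5, 9], [3, 6, 8], [7]], Q = [[1, 3, 5, 7, 8], [2, 4, 6], [9]]

Insert each entry of the permutation into P by Schensted row insertion, recording in Q the position of each new cell.

Insert 3: appended to row 1. P = [[3]].
Insert 1: 1 bumps 3 from row 1; 3 starts row 2. P = [[1], [3]].
Insert 7: appended to row 1. P = [[1, 7], [3]].
Insert 2: 2 bumps 7 from row 1; 7 appends to row 2. P = [[1, 2], [3, 7]].
Insert 8: appended to row 1. P = [[1, 2, 8], [3, 7]].
Insert 4: 4 bumps 8 from row 1; 8 appends to row 2. P = [[1, 2, 4], [3, 7, 8]].
Insert 6: appended to row 1. P = [[1, 2, 4, 6], [3, 7, 8]].
Insert 9: appended to row 1. P = [[1, 2, 4, 6, 9], [3, 7, 8]].
Insert 5: 5 bumps 6 from row 1; 6 bumps 7 from row 2; 7 starts row 3. P = [[1, 2, 4, 5, 9], [3, 6, 8], [7]].

So P = [[1, 2, 4, 5, 9], [3, 6, 8], [7]], Q = [[1, 3, 5, 7, 8], [2, 4, 6], [9]].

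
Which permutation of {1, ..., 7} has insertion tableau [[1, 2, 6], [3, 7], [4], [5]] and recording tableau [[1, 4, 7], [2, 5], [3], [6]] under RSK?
Reverse RSK: for i = n, n-1, ..., 1, locate i in Q, remove the corresponding corner cell from P, and reverse-bump its entry up through P; the value ejected from row 1 is w(i).

So w = 5 4 1 7 3 2 6.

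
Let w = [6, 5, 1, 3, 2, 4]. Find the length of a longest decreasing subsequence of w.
4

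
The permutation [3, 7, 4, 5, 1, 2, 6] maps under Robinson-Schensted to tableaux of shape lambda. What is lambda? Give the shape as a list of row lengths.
[4, 2, 1]

Row-insert each entry into an empty tableau.

After inserting 3: P = [[3]].
After inserting 7: P = [[3, 7]].
After inserting 4: P = [[3, 4], [7]].
After inserting 5: P = [[3, 4, 5], [7]].
After inserting 1: P = [[1, 4, 5], [3], [7]].
After inserting 2: P = [[1, 2, 5], [3, 4], [7]].
After inserting 6: P = [[1, 2, 5, 6], [3, 4], [7]].

The final insertion tableau P = [[1, 2, 5, 6], [3, 4], [7]] has shape [4, 2, 1].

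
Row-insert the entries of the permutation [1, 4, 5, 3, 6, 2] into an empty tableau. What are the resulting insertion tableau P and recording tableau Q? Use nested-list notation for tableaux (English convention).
P = [[1, 2, 5, 6], [3], [4]], Q = [[1, 2, 3, 5], [4], [6]]

Insert each entry of the permutation into P by Schensted row insertion, recording in Q the position of each new cell.

Insert 1: appended to row 1. P = [[1]], Q = [[1]].
Insert 4: appended to row 1. P = [[1, 4]], Q = [[1, 2]].
Insert 5: appended to row 1. P = [[1, 4, 5]], Q = [[1, 2, 3]].
Insert 3: 3 bumps 4 from row 1; 4 starts row 2. P = [[1, 3, 5], [4]], Q = [[1, 2, 3], [4]].
Insert 6: appended to row 1. P = [[1, 3, 5, 6], [4]], Q = [[1, 2, 3, 5], [4]].
Insert 2: 2 bumps 3 from row 1; 3 bumps 4 from row 2; 4 starts row 3. P = [[1, 2, 5, 6], [3], [4]], Q = [[1, 2, 3, 5], [4], [6]].

So P = [[1, 2, 5, 6], [3], [4]], Q = [[1, 2, 3, 5], [4], [6]].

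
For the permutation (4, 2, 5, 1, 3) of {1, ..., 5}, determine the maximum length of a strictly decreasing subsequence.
3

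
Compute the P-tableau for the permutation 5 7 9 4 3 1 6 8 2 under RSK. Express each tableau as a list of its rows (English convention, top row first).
P = [[1, 2, 8], [3, 6, 9], [4, 7], [5]]

After inserting 5: P = [[5]].
After inserting 7: P = [[5, 7]].
After inserting 9: P = [[5, 7, 9]].
After inserting 4: P = [[4, 7, 9], [5]].
After inserting 3: P = [[3, 7, 9], [4], [5]].
After inserting 1: P = [[1, 7, 9], [3], [4], [5]].
After inserting 6: P = [[1, 6, 9], [3, 7], [4], [5]].
After inserting 8: P = [[1, 6, 8], [3, 7, 9], [4], [5]].
After inserting 2: P = [[1, 2, 8], [3, 6, 9], [4, 7], [5]].

So P = [[1, 2, 8], [3, 6, 9], [4, 7], [5]].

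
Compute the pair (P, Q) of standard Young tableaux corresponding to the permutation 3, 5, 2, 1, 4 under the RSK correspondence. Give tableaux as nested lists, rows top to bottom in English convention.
P = [[1, 4], [2, 5], [3]], Q = [[1, 2], [3, 5], [4]]

Insert each entry of the permutation into P by Schensted row insertion, recording in Q the position of each new cell.

Insert 3: appended to row 1. P = [[3]], Q = [[1]].
Insert 5: appended to row 1. P = [[3, 5]], Q = [[1, 2]].
Insert 2: 2 bumps 3 from row 1; 3 starts row 2. P = [[2, 5], [3]], Q = [[1, 2], [3]].
Insert 1: 1 bumps 2 from row 1; 2 bumps 3 from row 2; 3 starts row 3. P = [[1, 5], [2], [3]], Q = [[1, 2], [3], [4]].
Insert 4: 4 bumps 5 from row 1; 5 appends to row 2. P = [[1, 4], [2, 5], [3]], Q = [[1, 2], [3, 5], [4]].

So P = [[1, 4], [2, 5], [3]], Q = [[1, 2], [3, 5], [4]].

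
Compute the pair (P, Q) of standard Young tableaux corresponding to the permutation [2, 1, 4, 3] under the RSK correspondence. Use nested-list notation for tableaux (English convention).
P = [[1, 3], [2, 4]], Q = [[1, 3], [2, 4]]

Insert each entry of the permutation into P by Schensted row insertion, recording in Q the position of each new cell.

Insert 2: appended to row 1. P = [[2]].
Insert 1: 1 bumps 2 from row 1; 2 starts row 2. P = [[1], [2]].
Insert 4: appended to row 1. P = [[1, 4], [2]].
Insert 3: 3 bumps 4 from row 1; 4 appends to row 2. P = [[1, 3], [2, 4]].

So P = [[1, 3], [2, 4]], Q = [[1, 3], [2, 4]].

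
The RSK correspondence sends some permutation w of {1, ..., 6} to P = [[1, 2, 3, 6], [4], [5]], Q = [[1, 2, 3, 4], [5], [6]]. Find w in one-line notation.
1 2 5 6 4 3

Reverse the RSK construction: for i from n down to 1, find the cell of Q containing i, remove the entry at that cell from P, and reverse-bump it up through P; the value ejected from row 1 is w(i).

Step i=6: Q has 6 at row 3, column 1; remove 5 from row 3 of P and reverse-bump: 5 enters row 2 and ejects 4; 4 enters row 1 and ejects 3. So w(6) = 3. P is now [[1, 2, 4, 6], [5]].
Step i=5: Q has 5 at row 2, column 1; remove 5 from row 2 of P and reverse-bump: 5 enters row 1 and ejects 4. So w(5) = 4. P is now [[1, 2, 5, 6]].
Step i=4: Q has 4 at row 1, column 4; remove that cell from P, ejecting 6. So w(4) = 6. P is now [[1, 2, 5]].
Step i=3: Q has 3 at row 1, column 3; remove that cell from P, ejecting 5. So w(3) = 5. P is now [[1, 2]].
Step i=2: Q has 2 at row 1, column 2; remove that cell from P, ejecting 2. So w(2) = 2. P is now [[1]].
Step i=1: Q has 1 at row 1, column 1; remove that cell from P, ejecting 1. So w(1) = 1. P is now [].

So w = 1 2 5 6 4 3.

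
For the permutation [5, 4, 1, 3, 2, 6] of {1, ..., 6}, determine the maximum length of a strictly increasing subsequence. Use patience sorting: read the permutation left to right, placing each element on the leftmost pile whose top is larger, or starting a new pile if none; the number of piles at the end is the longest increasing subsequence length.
5: new pile. tops = [5]
4: onto pile 1 (replacing 5). tops = [4]
1: onto pile 1 (replacing 4). tops = [1]
3: new pile. tops = [1, 3]
2: onto pile 2 (replacing 3). tops = [1, 2]
6: new pile. tops = [1, 2, 6]

3 piles, so the longest increasing subsequence has length 3.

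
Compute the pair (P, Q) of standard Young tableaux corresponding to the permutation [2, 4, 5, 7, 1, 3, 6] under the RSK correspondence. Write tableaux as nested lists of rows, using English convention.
Insert each entry of the permutation into P by Schensted row insertion, recording in Q the position of each new cell.

After inserting 2: P = [[2]].
After inserting 4: P = [[2, 4]].
After inserting 5: P = [[2, 4, 5]].
After inserting 7: P = [[2, 4, 5, 7]].
After inserting 1: P = [[1, 4, 5, 7], [2]].
After inserting 3: P = [[1, 3, 5, 7], [2, 4]].
After inserting 6: P = [[1, 3, 5, 6], [2, 4, 7]].

So P = [[1, 3, 5, 6], [2, 4, 7]], Q = [[1, 2, 3, 4], [5, 6, 7]].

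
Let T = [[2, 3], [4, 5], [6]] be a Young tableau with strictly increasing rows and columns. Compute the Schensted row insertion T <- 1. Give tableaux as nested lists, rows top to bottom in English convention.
In row 1, 1 replaces 2 (the leftmost entry greater than 1); 2 is bumped to row 2. In row 2, 2 replaces 4 (the leftmost entry greater than 2); 4 is bumped to row 3. In row 3, 4 replaces 6 (the leftmost entry greater than 4); 6 is bumped to row 4. 6 starts a new row 4. The new tableau is [[1, 3], [2, 5], [4], [6]].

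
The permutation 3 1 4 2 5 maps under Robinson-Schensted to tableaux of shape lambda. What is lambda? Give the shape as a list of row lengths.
[3, 2]

Row-insert each entry into an empty tableau.

After inserting 3: P = [[3]].
After inserting 1: P = [[1], [3]].
After inserting 4: P = [[1, 4], [3]].
After inserting 2: P = [[1, 2], [3, 4]].
After inserting 5: P = [[1, 2, 5], [3, 4]].

The final insertion tableau P = [[1, 2, 5], [3, 4]] has shape [3, 2].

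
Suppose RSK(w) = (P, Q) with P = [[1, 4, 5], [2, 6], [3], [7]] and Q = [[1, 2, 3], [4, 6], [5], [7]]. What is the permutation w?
3 4 7 6 2 5 1

Reverse the RSK construction: for i from n down to 1, find the cell of Q containing i, remove the entry at that cell from P, and reverse-bump it up through P; the value ejected from row 1 is w(i).

Step i=7: Q has 7 at row 4, column 1; remove 7 from row 4 of P and reverse-bump: 7 enters row 3 and ejects 3; 3 enters row 2 and ejects 2; 2 enters row 1 and ejects 1. So w(7) = 1. P is now [[2, 4, 5], [3, 6], [7]].
Step i=6: Q has 6 at row 2, column 2; remove 6 from row 2 of P and reverse-bump: 6 enters row 1 and ejects 5. So w(6) = 5. P is now [[2, 4, 6], [3], [7]].
Step i=5: Q has 5 at row 3, column 1; remove 7 from row 3 of P and reverse-bump: 7 enters row 2 and ejects 3; 3 enters row 1 and ejects 2. So w(5) = 2. P is now [[3, 4, 6], [7]].
Step i=4: Q has 4 at row 2, column 1; remove 7 from row 2 of P and reverse-bump: 7 enters row 1 and ejects 6. So w(4) = 6. P is now [[3, 4, 7]].
Step i=3: Q has 3 at row 1, column 3; remove that cell from P, ejecting 7. So w(3) = 7. P is now [[3, 4]].
Step i=2: Q has 2 at row 1, column 2; remove that cell from P, ejecting 4. So w(2) = 4. P is now [[3]].
Step i=1: Q has 1 at row 1, column 1; remove that cell from P, ejecting 3. So w(1) = 3. P is now [].

So w = 3 4 7 6 2 5 1.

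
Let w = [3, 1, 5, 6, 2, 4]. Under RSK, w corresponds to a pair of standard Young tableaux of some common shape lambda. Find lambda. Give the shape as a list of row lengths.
Row-insert each entry into an empty tableau.

After inserting 3: P = [[3]].
After inserting 1: P = [[1], [3]].
After inserting 5: P = [[1, 5], [3]].
After inserting 6: P = [[1, 5, 6], [3]].
After inserting 2: P = [[1, 2, 6], [3, 5]].
After inserting 4: P = [[1, 2, 4], [3, 5, 6]].

The final insertion tableau P = [[1, 2, 4], [3, 5, 6]] has shape [3, 3].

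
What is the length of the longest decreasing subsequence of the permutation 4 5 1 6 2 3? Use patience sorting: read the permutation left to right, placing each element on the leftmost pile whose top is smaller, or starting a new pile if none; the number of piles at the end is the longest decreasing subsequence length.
4: new pile. tops = [4]
5: onto pile 1 (replacing 4). tops = [5]
1: new pile. tops = [5, 1]
6: onto pile 1 (replacing 5). tops = [6, 1]
2: onto pile 2 (replacing 1). tops = [6, 2]
3: onto pile 2 (replacing 2). tops = [6, 3]

2 piles, so the longest decreasing subsequence has length 2.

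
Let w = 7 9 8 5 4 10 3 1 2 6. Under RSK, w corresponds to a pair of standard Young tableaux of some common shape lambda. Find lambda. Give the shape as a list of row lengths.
RSK row insertion gives P = [[1, 2, 6], [3, 8, 10], [4], [5], [7], [9]], which has shape [3, 3, 1, 1, 1, 1].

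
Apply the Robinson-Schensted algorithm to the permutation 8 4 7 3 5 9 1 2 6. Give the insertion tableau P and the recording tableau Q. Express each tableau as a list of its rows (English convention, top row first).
P = [[1, 2, 6], [3, 5, 9], [4, 7], [8]], Q = [[1, 3, 6], [2, 5, 9], [4, 8], [7]]

Insert each entry of the permutation into P by Schensted row insertion, recording in Q the position of each new cell.

After inserting 8: P = [[8]].
After inserting 4: P = [[4], [8]].
After inserting 7: P = [[4, 7], [8]].
After inserting 3: P = [[3, 7], [4], [8]].
After inserting 5: P = [[3, 5], [4, 7], [8]].
After inserting 9: P = [[3, 5, 9], [4, 7], [8]].
After inserting 1: P = [[1, 5, 9], [3, 7], [4], [8]].
After inserting 2: P = [[1, 2, 9], [3, 5], [4, 7], [8]].
After inserting 6: P = [[1, 2, 6], [3, 5, 9], [4, 7], [8]].

So P = [[1, 2, 6], [3, 5, 9], [4, 7], [8]], Q = [[1, 3, 6], [2, 5, 9], [4, 8], [7]].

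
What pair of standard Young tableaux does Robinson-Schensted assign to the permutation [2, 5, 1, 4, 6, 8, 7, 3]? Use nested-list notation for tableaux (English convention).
Insert each entry of the permutation into P by Schensted row insertion, recording in Q the position of each new cell.

Insert 2: appended to row 1. P = [[2]], Q = [[1]].
Insert 5: appended to row 1. P = [[2, 5]], Q = [[1, 2]].
Insert 1: 1 bumps 2 from row 1; 2 starts row 2. P = [[1, 5], [2]], Q = [[1, 2], [3]].
Insert 4: 4 bumps 5 from row 1; 5 appends to row 2. P = [[1, 4], [2, 5]], Q = [[1, 2], [3, 4]].
Insert 6: appended to row 1. P = [[1, 4, 6], [2, 5]], Q = [[1, 2, 5], [3, 4]].
Insert 8: appended to row 1. P = [[1, 4, 6, 8], [2, 5]], Q = [[1, 2, 5, 6], [3, 4]].
Insert 7: 7 bumps 8 from row 1; 8 appends to row 2. P = [[1, 4, 6, 7], [2, 5, 8]], Q = [[1, 2, 5, 6], [3, 4, 7]].
Insert 3: 3 bumps 4 from row 1; 4 bumps 5 from row 2; 5 starts row 3. P = [[1, 3, 6, 7], [2, 4, 8], [5]], Q = [[1, 2, 5, 6], [3, 4, 7], [8]].

So P = [[1, 3, 6, 7], [2, 4, 8], [5]], Q = [[1, 2, 5, 6], [3, 4, 7], [8]].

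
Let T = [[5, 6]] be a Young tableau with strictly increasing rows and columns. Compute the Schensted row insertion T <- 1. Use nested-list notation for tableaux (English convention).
In row 1, 1 replaces 5 (the leftmost entry greater than 1); 5 is bumped to row 2. 5 starts a new row 2. The new tableau is [[1, 6], [5]].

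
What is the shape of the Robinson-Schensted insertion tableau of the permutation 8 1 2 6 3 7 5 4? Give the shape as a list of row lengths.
[4, 2, 1, 1]

Row-insert each entry into an empty tableau.

After inserting 8: P = [[8]].
After inserting 1: P = [[1], [8]].
After inserting 2: P = [[1, 2], [8]].
After inserting 6: P = [[1, 2, 6], [8]].
After inserting 3: P = [[1, 2, 3], [6], [8]].
After inserting 7: P = [[1, 2, 3, 7], [6], [8]].
After inserting 5: P = [[1, 2, 3, 5], [6, 7], [8]].
After inserting 4: P = [[1, 2, 3, 4], [5, 7], [6], [8]].

The final insertion tableau P = [[1, 2, 3, 4], [5, 7], [6], [8]] has shape [4, 2, 1, 1].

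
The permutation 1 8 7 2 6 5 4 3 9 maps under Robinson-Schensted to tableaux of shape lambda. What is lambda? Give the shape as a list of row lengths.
[4, 1, 1, 1, 1, 1]

Row-insert each entry into an empty tableau.

After inserting 1: P = [[1]].
After inserting 8: P = [[1, 8]].
After inserting 7: P = [[1, 7], [8]].
After inserting 2: P = [[1, 2], [7], [8]].
After inserting 6: P = [[1, 2, 6], [7], [8]].
After inserting 5: P = [[1, 2, 5], [6], [7], [8]].
After inserting 4: P = [[1, 2, 4], [5], [6], [7], [8]].
After inserting 3: P = [[1, 2, 3], [4], [5], [6], [7], [8]].
After inserting 9: P = [[1, 2, 3, 9], [4], [5], [6], [7], [8]].

The final insertion tableau P = [[1, 2, 3, 9], [4], [5], [6], [7], [8]] has shape [4, 1, 1, 1, 1, 1].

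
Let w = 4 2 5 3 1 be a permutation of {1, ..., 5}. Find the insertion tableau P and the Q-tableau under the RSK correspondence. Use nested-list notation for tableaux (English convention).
P = [[1, 3], [2, 5], [4]], Q = [[1, 3], [2, 4], [5]]

Insert each entry of the permutation into P by Schensted row insertion, recording in Q the position of each new cell.

After inserting 4: P = [[4]].
After inserting 2: P = [[2], [4]].
After inserting 5: P = [[2, 5], [4]].
After inserting 3: P = [[2, 3], [4, 5]].
After inserting 1: P = [[1, 3], [2, 5], [4]].

So P = [[1, 3], [2, 5], [4]], Q = [[1, 3], [2, 4], [5]].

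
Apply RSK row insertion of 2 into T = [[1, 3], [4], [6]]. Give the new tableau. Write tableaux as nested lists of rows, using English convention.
[[1, 2], [3], [4], [6]]

In row 1, 2 replaces 3 (the leftmost entry greater than 2); 3 is bumped to row 2. In row 2, 3 replaces 4 (the leftmost entry greater than 3); 4 is bumped to row 3. In row 3, 4 replaces 6 (the leftmost entry greater than 4); 6 is bumped to row 4. 6 starts a new row 4. The new tableau is [[1, 2], [3], [4], [6]].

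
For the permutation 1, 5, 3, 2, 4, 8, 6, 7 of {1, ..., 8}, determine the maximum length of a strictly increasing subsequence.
5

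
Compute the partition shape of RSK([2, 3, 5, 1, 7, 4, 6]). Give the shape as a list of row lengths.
Row-insert each entry into an empty tableau.

After inserting 2: P = [[2]].
After inserting 3: P = [[2, 3]].
After inserting 5: P = [[2, 3, 5]].
After inserting 1: P = [[1, 3, 5], [2]].
After inserting 7: P = [[1, 3, 5, 7], [2]].
After inserting 4: P = [[1, 3, 4, 7], [2, 5]].
After inserting 6: P = [[1, 3, 4, 6], [2, 5, 7]].

The final insertion tableau P = [[1, 3, 4, 6], [2, 5, 7]] has shape [4, 3].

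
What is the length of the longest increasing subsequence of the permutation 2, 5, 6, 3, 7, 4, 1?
4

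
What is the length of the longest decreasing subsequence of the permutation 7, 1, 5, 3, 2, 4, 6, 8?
4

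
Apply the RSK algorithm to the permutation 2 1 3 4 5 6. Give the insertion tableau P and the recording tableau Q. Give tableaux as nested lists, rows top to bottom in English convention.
Insert each entry of the permutation into P by Schensted row insertion, recording in Q the position of each new cell.

Insert 2: appended to row 1. P = [[2]], Q = [[1]].
Insert 1: 1 bumps 2 from row 1; 2 starts row 2. P = [[1], [2]], Q = [[1], [2]].
Insert 3: appended to row 1. P = [[1, 3], [2]], Q = [[1, 3], [2]].
Insert 4: appended to row 1. P = [[1, 3, 4], [2]], Q = [[1, 3, 4], [2]].
Insert 5: appended to row 1. P = [[1, 3, 4, 5], [2]], Q = [[1, 3, 4, 5], [2]].
Insert 6: appended to row 1. P = [[1, 3, 4, 5, 6], [2]], Q = [[1, 3, 4, 5, 6], [2]].

So P = [[1, 3, 4, 5, 6], [2]], Q = [[1, 3, 4, 5, 6], [2]].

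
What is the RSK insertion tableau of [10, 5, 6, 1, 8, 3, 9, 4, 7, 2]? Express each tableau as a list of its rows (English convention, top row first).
After inserting 10: P = [[10]].
After inserting 5: P = [[5], [10]].
After inserting 6: P = [[5, 6], [10]].
After inserting 1: P = [[1, 6], [5], [10]].
After inserting 8: P = [[1, 6, 8], [5], [10]].
After inserting 3: P = [[1, 3, 8], [5, 6], [10]].
After inserting 9: P = [[1, 3, 8, 9], [5, 6], [10]].
After inserting 4: P = [[1, 3, 4, 9], [5, 6, 8], [10]].
After inserting 7: P = [[1, 3, 4, 7], [5, 6, 8, 9], [10]].
After inserting 2: P = [[1, 2, 4, 7], [3, 6, 8, 9], [5], [10]].

So P = [[1, 2, 4, 7], [3, 6, 8, 9], [5], [10]].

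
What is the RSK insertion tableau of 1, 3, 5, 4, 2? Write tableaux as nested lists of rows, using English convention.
After inserting 1: P = [[1]].
After inserting 3: P = [[1, 3]].
After inserting 5: P = [[1, 3, 5]].
After inserting 4: P = [[1, 3, 4], [5]].
After inserting 2: P = [[1, 2, 4], [3], [5]].

So P = [[1, 2, 4], [3], [5]].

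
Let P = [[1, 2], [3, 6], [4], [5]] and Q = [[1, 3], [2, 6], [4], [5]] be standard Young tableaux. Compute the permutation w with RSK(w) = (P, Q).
Reverse RSK: for i = n, n-1, ..., 1, locate i in Q, remove the corresponding corner cell from P, and reverse-bump its entry up through P; the value ejected from row 1 is w(i).

So w = 5 4 6 3 1 2.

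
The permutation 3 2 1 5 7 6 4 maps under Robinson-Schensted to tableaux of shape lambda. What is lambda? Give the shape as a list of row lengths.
[3, 2, 2]

Row-insert each entry into an empty tableau.

After inserting 3: P = [[3]].
After inserting 2: P = [[2], [3]].
After inserting 1: P = [[1], [2], [3]].
After inserting 5: P = [[1, 5], [2], [3]].
After inserting 7: P = [[1, 5, 7], [2], [3]].
After inserting 6: P = [[1, 5, 6], [2, 7], [3]].
After inserting 4: P = [[1, 4, 6], [2, 5], [3, 7]].

The final insertion tableau P = [[1, 4, 6], [2, 5], [3, 7]] has shape [3, 2, 2].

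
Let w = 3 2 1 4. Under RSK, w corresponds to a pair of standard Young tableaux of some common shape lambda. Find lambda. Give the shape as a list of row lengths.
RSK row insertion gives P = [[1, 4], [2], [3]], which has shape [2, 1, 1].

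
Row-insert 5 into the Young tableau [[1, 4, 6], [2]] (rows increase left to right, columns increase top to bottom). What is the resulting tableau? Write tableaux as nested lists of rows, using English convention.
[[1, 4, 5], [2, 6]]

In row 1, 5 replaces 6 (the leftmost entry greater than 5); 6 is bumped to row 2. 6 is appended to row 2. The new tableau is [[1, 4, 5], [2, 6]].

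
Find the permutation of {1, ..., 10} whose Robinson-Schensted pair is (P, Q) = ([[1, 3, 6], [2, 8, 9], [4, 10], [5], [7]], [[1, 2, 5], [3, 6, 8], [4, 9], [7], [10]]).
7 8 5 2 10 4 3 9 6 1

Reverse the RSK construction: for i from n down to 1, find the cell of Q containing i, remove the entry at that cell from P, and reverse-bump it up through P; the value ejected from row 1 is w(i).

Step i=10: Q has 10 at row 5, column 1; remove 7 from row 5 of P and reverse-bump: 7 enters row 4 and ejects 5; 5 enters row 3 and ejects 4; 4 enters row 2 and ejects 2; 2 enters row 1 and ejects 1. So w(10) = 1. P is now [[2, 3, 6], [4, 8, 9], [5, 10], [7]].
Step i=9: Q has 9 at row 3, column 2; remove 10 from row 3 of P and reverse-bump: 10 enters row 2 and ejects 9; 9 enters row 1 and ejects 6. So w(9) = 6. P is now [[2, 3, 9], [4, 8, 10], [5], [7]].
Step i=8: Q has 8 at row 2, column 3; remove 10 from row 2 of P and reverse-bump: 10 enters row 1 and ejects 9. So w(8) = 9. P is now [[2, 3, 10], [4, 8], [5], [7]].
Step i=7: Q has 7 at row 4, column 1; remove 7 from row 4 of P and reverse-bump: 7 enters row 3 and ejects 5; 5 enters row 2 and ejects 4; 4 enters row 1 and ejects 3. So w(7) = 3. P is now [[2, 4, 10], [5, 8], [7]].
Step i=6: Q has 6 at row 2, column 2; remove 8 from row 2 of P and reverse-bump: 8 enters row 1 and ejects 4. So w(6) = 4. P is now [[2, 8, 10], [5], [7]].
Step i=5: Q has 5 at row 1, column 3; remove that cell from P, ejecting 10. So w(5) = 10. P is now [[2, 8], [5], [7]].
Step i=4: Q has 4 at row 3, column 1; remove 7 from row 3 of P and reverse-bump: 7 enters row 2 and ejects 5; 5 enters row 1 and ejects 2. So w(4) = 2. P is now [[5, 8], [7]].
Step i=3: Q has 3 at row 2, column 1; remove 7 from row 2 of P and reverse-bump: 7 enters row 1 and ejects 5. So w(3) = 5. P is now [[7, 8]].
Step i=2: Q has 2 at row 1, column 2; remove that cell from P, ejecting 8. So w(2) = 8. P is now [[7]].
Step i=1: Q has 1 at row 1, column 1; remove that cell from P, ejecting 7. So w(1) = 7. P is now [].

So w = 7 8 5 2 10 4 3 9 6 1.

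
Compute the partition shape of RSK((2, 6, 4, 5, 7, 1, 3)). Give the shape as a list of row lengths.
Row-insert each entry into an empty tableau.

After inserting 2: P = [[2]].
After inserting 6: P = [[2, 6]].
After inserting 4: P = [[2, 4], [6]].
After inserting 5: P = [[2, 4, 5], [6]].
After inserting 7: P = [[2, 4, 5, 7], [6]].
After inserting 1: P = [[1, 4, 5, 7], [2], [6]].
After inserting 3: P = [[1, 3, 5, 7], [2, 4], [6]].

The final insertion tableau P = [[1, 3, 5, 7], [2, 4], [6]] has shape [4, 2, 1].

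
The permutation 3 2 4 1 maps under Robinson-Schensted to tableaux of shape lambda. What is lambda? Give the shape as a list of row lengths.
[2, 1, 1]

Row-insert each entry into an empty tableau.

After inserting 3: P = [[3]].
After inserting 2: P = [[2], [3]].
After inserting 4: P = [[2, 4], [3]].
After inserting 1: P = [[1, 4], [2], [3]].

The final insertion tableau P = [[1, 4], [2], [3]] has shape [2, 1, 1].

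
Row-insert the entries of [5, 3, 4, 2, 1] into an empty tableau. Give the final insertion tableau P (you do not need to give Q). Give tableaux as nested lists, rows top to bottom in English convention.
Insert 5: appended to row 1. P = [[5]].
Insert 3: 3 bumps 5 from row 1; 5 starts row 2. P = [[3], [5]].
Insert 4: appended to row 1. P = [[3, 4], [5]].
Insert 2: 2 bumps 3 from row 1; 3 bumps 5 from row 2; 5 starts row 3. P = [[2, 4], [3], [5]].
Insert 1: 1 bumps 2 from row 1; 2 bumps 3 from row 2; 3 bumps 5 from row 3; 5 starts row 4. P = [[1, 4], [2], [3], [5]].

So P = [[1, 4], [2], [3], [5]].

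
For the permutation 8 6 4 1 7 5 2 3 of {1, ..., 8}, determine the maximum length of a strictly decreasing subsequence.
4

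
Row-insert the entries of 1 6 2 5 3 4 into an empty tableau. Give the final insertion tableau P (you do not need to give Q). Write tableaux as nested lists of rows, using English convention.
Insert 1: appended to row 1. P = [[1]].
Insert 6: appended to row 1. P = [[1, 6]].
Insert 2: 2 bumps 6 from row 1; 6 starts row 2. P = [[1, 2], [6]].
Insert 5: appended to row 1. P = [[1, 2, 5], [6]].
Insert 3: 3 bumps 5 from row 1; 5 bumps 6 from row 2; 6 starts row 3. P = [[1, 2, 3], [5], [6]].
Insert 4: appended to row 1. P = [[1, 2, 3, 4], [5], [6]].

So P = [[1, 2, 3, 4], [5], [6]].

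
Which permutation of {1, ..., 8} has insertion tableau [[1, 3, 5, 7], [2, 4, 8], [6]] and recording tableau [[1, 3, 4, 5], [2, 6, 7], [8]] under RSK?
Reverse the RSK construction: for i from n down to 1, find the cell of Q containing i, remove the entry at that cell from P, and reverse-bump it up through P; the value ejected from row 1 is w(i).

Step i=8: Q has 8 at row 3, column 1; remove 6 from row 3 of P and reverse-bump: 6 enters row 2 and ejects 4; 4 enters row 1 and ejects 3. So w(8) = 3. P is now [[1, 4, 5, 7], [2, 6, 8]].
Step i=7: Q has 7 at row 2, column 3; remove 8 from row 2 of P and reverse-bump: 8 enters row 1 and ejects 7. So w(7) = 7. P is now [[1, 4, 5, 8], [2, 6]].
Step i=6: Q has 6 at row 2, column 2; remove 6 from row 2 of P and reverse-bump: 6 enters row 1 and ejects 5. So w(6) = 5. P is now [[1, 4, 6, 8], [2]].
Step i=5: Q has 5 at row 1, column 4; remove that cell from P, ejecting 8. So w(5) = 8. P is now [[1, 4, 6], [2]].
Step i=4: Q has 4 at row 1, column 3; remove that cell from P, ejecting 6. So w(4) = 6. P is now [[1, 4], [2]].
Step i=3: Q has 3 at row 1, column 2; remove that cell from P, ejecting 4. So w(3) = 4. P is now [[1], [2]].
Step i=2: Q has 2 at row 2, column 1; remove 2 from row 2 of P and reverse-bump: 2 enters row 1 and ejects 1. So w(2) = 1. P is now [[2]].
Step i=1: Q has 1 at row 1, column 1; remove that cell from P, ejecting 2. So w(1) = 2. P is now [].

So w = 2 1 4 6 8 5 7 3.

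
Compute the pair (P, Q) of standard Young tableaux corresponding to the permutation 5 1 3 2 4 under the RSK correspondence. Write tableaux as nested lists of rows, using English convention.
P = [[1, 2, 4], [3], [5]], Q = [[1, 3, 5], [2], [4]]

Insert each entry of the permutation into P by Schensted row insertion, recording in Q the position of each new cell.

After inserting 5: P = [[5]].
After inserting 1: P = [[1], [5]].
After inserting 3: P = [[1, 3], [5]].
After inserting 2: P = [[1, 2], [3], [5]].
After inserting 4: P = [[1, 2, 4], [3], [5]].

So P = [[1, 2, 4], [3], [5]], Q = [[1, 3, 5], [2], [4]].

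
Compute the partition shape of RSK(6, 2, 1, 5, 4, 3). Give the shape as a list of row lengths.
[2, 2, 1, 1]

Row-insert each entry into an empty tableau.

After inserting 6: P = [[6]].
After inserting 2: P = [[2], [6]].
After inserting 1: P = [[1], [2], [6]].
After inserting 5: P = [[1, 5], [2], [6]].
After inserting 4: P = [[1, 4], [2, 5], [6]].
After inserting 3: P = [[1, 3], [2, 4], [5], [6]].

The final insertion tableau P = [[1, 3], [2, 4], [5], [6]] has shape [2, 2, 1, 1].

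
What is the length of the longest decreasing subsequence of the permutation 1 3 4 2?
2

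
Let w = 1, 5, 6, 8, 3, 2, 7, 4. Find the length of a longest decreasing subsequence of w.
3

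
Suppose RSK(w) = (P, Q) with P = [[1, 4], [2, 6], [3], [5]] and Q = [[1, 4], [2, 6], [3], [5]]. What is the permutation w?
Reverse the RSK construction: for i from n down to 1, find the cell of Q containing i, remove the entry at that cell from P, and reverse-bump it up through P; the value ejected from row 1 is w(i).

Step i=6: Q has 6 at row 2, column 2; remove 6 from row 2 of P and reverse-bump: 6 enters row 1 and ejects 4. So w(6) = 4. P is now [[1, 6], [2], [3], [5]].
Step i=5: Q has 5 at row 4, column 1; remove 5 from row 4 of P and reverse-bump: 5 enters row 3 and ejects 3; 3 enters row 2 and ejects 2; 2 enters row 1 and ejects 1. So w(5) = 1. P is now [[2, 6], [3], [5]].
Step i=4: Q has 4 at row 1, column 2; remove that cell from P, ejecting 6. So w(4) = 6. P is now [[2], [3], [5]].
Step i=3: Q has 3 at row 3, column 1; remove 5 from row 3 of P and reverse-bump: 5 enters row 2 and ejects 3; 3 enters row 1 and ejects 2. So w(3) = 2. P is now [[3], [5]].
Step i=2: Q has 2 at row 2, column 1; remove 5 from row 2 of P and reverse-bump: 5 enters row 1 and ejects 3. So w(2) = 3. P is now [[5]].
Step i=1: Q has 1 at row 1, column 1; remove that cell from P, ejecting 5. So w(1) = 5. P is now [].

So w = 5 3 2 6 1 4.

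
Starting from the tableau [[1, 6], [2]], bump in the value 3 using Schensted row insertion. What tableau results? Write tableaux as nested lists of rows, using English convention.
In row 1, 3 replaces 6 (the leftmost entry greater than 3); 6 is bumped to row 2. 6 is appended to row 2. The new tableau is [[1, 3], [2, 6]].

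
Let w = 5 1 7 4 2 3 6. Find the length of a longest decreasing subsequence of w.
3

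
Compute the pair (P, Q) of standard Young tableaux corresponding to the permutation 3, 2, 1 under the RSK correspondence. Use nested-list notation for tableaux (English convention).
Insert each entry of the permutation into P by Schensted row insertion, recording in Q the position of each new cell.

Insert 3: appended to row 1. P = [[3]], Q = [[1]].
Insert 2: 2 bumps 3 from row 1; 3 starts row 2. P = [[2], [3]], Q = [[1], [2]].
Insert 1: 1 bumps 2 from row 1; 2 bumps 3 from row 2; 3 starts row 3. P = [[1], [2], [3]], Q = [[1], [2], [3]].

So P = [[1], [2], [3]], Q = [[1], [2], [3]].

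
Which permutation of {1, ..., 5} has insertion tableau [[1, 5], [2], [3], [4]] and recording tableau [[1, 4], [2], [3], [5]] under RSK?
Reverse RSK: for i = n, n-1, ..., 1, locate i in Q, remove the corresponding corner cell from P, and reverse-bump its entry up through P; the value ejected from row 1 is w(i).

So w = 4 3 2 5 1.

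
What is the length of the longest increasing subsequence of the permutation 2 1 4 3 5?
3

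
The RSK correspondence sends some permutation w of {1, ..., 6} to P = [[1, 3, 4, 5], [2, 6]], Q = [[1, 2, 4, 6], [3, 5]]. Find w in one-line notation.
2 3 1 6 4 5

Reverse the RSK construction: for i from n down to 1, find the cell of Q containing i, remove the entry at that cell from P, and reverse-bump it up through P; the value ejected from row 1 is w(i).

Step i=6: Q has 6 at row 1, column 4; remove that cell from P, ejecting 5. So w(6) = 5. P is now [[1, 3, 4], [2, 6]].
Step i=5: Q has 5 at row 2, column 2; remove 6 from row 2 of P and reverse-bump: 6 enters row 1 and ejects 4. So w(5) = 4. P is now [[1, 3, 6], [2]].
Step i=4: Q has 4 at row 1, column 3; remove that cell from P, ejecting 6. So w(4) = 6. P is now [[1, 3], [2]].
Step i=3: Q has 3 at row 2, column 1; remove 2 from row 2 of P and reverse-bump: 2 enters row 1 and ejects 1. So w(3) = 1. P is now [[2, 3]].
Step i=2: Q has 2 at row 1, column 2; remove that cell from P, ejecting 3. So w(2) = 3. P is now [[2]].
Step i=1: Q has 1 at row 1, column 1; remove that cell from P, ejecting 2. So w(1) = 2. P is now [].

So w = 2 3 1 6 4 5.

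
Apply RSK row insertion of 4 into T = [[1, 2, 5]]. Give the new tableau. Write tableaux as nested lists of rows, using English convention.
In row 1, 4 replaces 5 (the leftmost entry greater than 4); 5 is bumped to row 2. 5 starts a new row 2. The new tableau is [[1, 2, 4], [5]].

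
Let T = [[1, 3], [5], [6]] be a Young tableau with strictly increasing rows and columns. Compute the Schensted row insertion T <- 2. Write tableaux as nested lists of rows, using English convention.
[[1, 2], [3], [5], [6]]

In row 1, 2 replaces 3 (the leftmost entry greater than 2); 3 is bumped to row 2. In row 2, 3 replaces 5 (the leftmost entry greater than 3); 5 is bumped to row 3. In row 3, 5 replaces 6 (the leftmost entry greater than 5); 6 is bumped to row 4. 6 starts a new row 4. The new tableau is [[1, 2], [3], [5], [6]].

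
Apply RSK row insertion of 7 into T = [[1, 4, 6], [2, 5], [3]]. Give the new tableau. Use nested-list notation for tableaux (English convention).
7 is larger than every entry of row 1, so it is appended to row 1. The new tableau is [[1, 4, 6, 7], [2, 5], [3]].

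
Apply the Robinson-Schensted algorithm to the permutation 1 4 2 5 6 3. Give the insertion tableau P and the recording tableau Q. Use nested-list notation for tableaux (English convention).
P = [[1, 2, 3, 6], [4, 5]], Q = [[1, 2, 4, 5], [3, 6]]

Insert each entry of the permutation into P by Schensted row insertion, recording in Q the position of each new cell.

Insert 1: appended to row 1. P = [[1]].
Insert 4: appended to row 1. P = [[1, 4]].
Insert 2: 2 bumps 4 from row 1; 4 starts row 2. P = [[1, 2], [4]].
Insert 5: appended to row 1. P = [[1, 2, 5], [4]].
Insert 6: appended to row 1. P = [[1, 2, 5, 6], [4]].
Insert 3: 3 bumps 5 from row 1; 5 appends to row 2. P = [[1, 2, 3, 6], [4, 5]].

So P = [[1, 2, 3, 6], [4, 5]], Q = [[1, 2, 4, 5], [3, 6]].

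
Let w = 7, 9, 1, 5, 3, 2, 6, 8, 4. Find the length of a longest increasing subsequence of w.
4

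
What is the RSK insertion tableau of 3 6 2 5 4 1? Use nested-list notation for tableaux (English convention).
P = [[1, 4], [2, 5], [3], [6]]

Insert 3: appended to row 1. P = [[3]].
Insert 6: appended to row 1. P = [[3, 6]].
Insert 2: 2 bumps 3 from row 1; 3 starts row 2. P = [[2, 6], [3]].
Insert 5: 5 bumps 6 from row 1; 6 appends to row 2. P = [[2, 5], [3, 6]].
Insert 4: 4 bumps 5 from row 1; 5 bumps 6 from row 2; 6 starts row 3. P = [[2, 4], [3, 5], [6]].
Insert 1: 1 bumps 2 from row 1; 2 bumps 3 from row 2; 3 bumps 6 from row 3; 6 starts row 4. P = [[1, 4], [2, 5], [3], [6]].

So P = [[1, 4], [2, 5], [3], [6]].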